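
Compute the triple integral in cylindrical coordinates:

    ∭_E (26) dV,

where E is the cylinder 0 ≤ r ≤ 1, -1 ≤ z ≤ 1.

In cylindrical coordinates, x = r cos(θ), y = r sin(θ), z = z, and dV = r dr dθ dz.

The integrand becomes 26, so

    ∭_E (26) dV = ∫_{0}^{2π} ∫_{0}^{1} ∫_{-1}^{1} (26) · r dz dr dθ.

Inner (z): 52r.
Middle (r from 0 to 1): 26.
Outer (θ): 52π.

Therefore the triple integral equals 52π.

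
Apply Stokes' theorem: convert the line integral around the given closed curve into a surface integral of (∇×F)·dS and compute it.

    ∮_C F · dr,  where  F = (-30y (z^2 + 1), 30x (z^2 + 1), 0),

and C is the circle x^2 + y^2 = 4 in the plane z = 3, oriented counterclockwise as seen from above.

Let S be the flat disk x^2 + y^2 ≤ 4 in the plane z = 3, with upward unit normal n̂ = ẑ. By Stokes' theorem,

    ∮_C F · dr = ∬_S (∇ × F) · n̂ dS = ∬_D (curl F)_z dA,

where D is the disk x^2 + y^2 ≤ 4.

Compute the curl of F = (-30y (z^2 + 1), 30x (z^2 + 1), 0):
    (∇ × F)_x = ∂F_z/∂y - ∂F_y/∂z = -60x z,
    (∇ × F)_y = ∂F_x/∂z - ∂F_z/∂x = -60y z,
    (∇ × F)_z = ∂F_y/∂x - ∂F_x/∂y = 60z^2 + 60.

On z = 3, (curl F)_z = 600.

Convert to polar (x = r cos θ, y = r sin θ, dA = r dr dθ); the integrand becomes 600, so

    ∬_D (curl F)_z dA = ∫_0^{2π} ∫_0^{2} (600) · r dr dθ.

Inner (r from 0 to 2): 1200.
Outer (θ from 0 to 2π): 2400π.

Therefore ∮_C F · dr = 2400π.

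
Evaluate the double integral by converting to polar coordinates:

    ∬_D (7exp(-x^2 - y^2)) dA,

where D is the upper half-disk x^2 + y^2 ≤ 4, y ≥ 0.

The region D is 0 ≤ r ≤ 2, 0 ≤ θ ≤ π in polar coordinates, where x = r cos(θ), y = r sin(θ), and dA = r dr dθ.

Under the substitution, the integrand becomes 7exp(-r^2), so

    ∬_D (7exp(-x^2 - y^2)) dA = ∫_{0}^{π} ∫_{0}^{2} (7exp(-r^2)) · r dr dθ.

Inner integral (in r): ∫_{0}^{2} (7exp(-r^2)) · r dr = 7/2 - 7exp(-4)/2.

Outer integral (in θ): ∫_{0}^{π} (7/2 - 7exp(-4)/2) dθ = -7π (1 - exp(4))exp(-4)/2.

Therefore ∬_D (7exp(-x^2 - y^2)) dA = -7π (1 - exp(4))exp(-4)/2.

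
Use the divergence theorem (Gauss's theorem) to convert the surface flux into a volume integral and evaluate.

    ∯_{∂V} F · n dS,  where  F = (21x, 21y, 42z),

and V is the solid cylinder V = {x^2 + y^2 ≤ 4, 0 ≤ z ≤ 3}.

By the divergence theorem,

    ∯_{∂V} F · n dS = ∭_V (∇ · F) dV.

Compute the divergence:
    ∇ · F = ∂F_x/∂x + ∂F_y/∂y + ∂F_z/∂z = 21 + 21 + 42 = 84.

In cylindrical coordinates, x = r cos(θ), y = r sin(θ), z = z, dV = r dr dθ dz, with 0 ≤ r ≤ 2, 0 ≤ θ ≤ 2π, 0 ≤ z ≤ 3.

The integrand, after substitution and multiplying by the volume element, becomes (84) · r, so

    ∭_V (∇·F) dV = ∫_0^{2π} ∫_0^{2} ∫_0^{3} (84) · r dz dr dθ.

Inner (z from 0 to 3): 252r.
Middle (r from 0 to 2): 504.
Outer (θ from 0 to 2π): 1008π.

Therefore ∯_{∂V} F · n dS = 1008π.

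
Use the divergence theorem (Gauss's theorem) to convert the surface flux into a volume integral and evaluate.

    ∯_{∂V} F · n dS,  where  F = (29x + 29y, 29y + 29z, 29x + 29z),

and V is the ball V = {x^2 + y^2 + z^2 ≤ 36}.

By the divergence theorem,

    ∯_{∂V} F · n dS = ∭_V (∇ · F) dV.

Compute the divergence:
    ∇ · F = ∂F_x/∂x + ∂F_y/∂y + ∂F_z/∂z = 29 + 29 + 29 = 87.

In spherical coordinates, x = ρ sin(φ) cos(θ), y = ρ sin(φ) sin(θ), z = ρ cos(φ), dV = ρ^2 sin(φ) dρ dφ dθ, with 0 ≤ ρ ≤ 6, 0 ≤ φ ≤ π, 0 ≤ θ ≤ 2π.

The integrand, after substitution and multiplying by the volume element, becomes (87) · ρ^2 sin(φ), so

    ∭_V (∇·F) dV = ∫_0^{2π} ∫_0^{π} ∫_0^{6} (87) · ρ^2 sin(φ) dρ dφ dθ.

Inner (ρ from 0 to 6): 6264sin(φ).
Middle (φ from 0 to π): 12528.
Outer (θ from 0 to 2π): 25056π.

Therefore ∯_{∂V} F · n dS = 25056π.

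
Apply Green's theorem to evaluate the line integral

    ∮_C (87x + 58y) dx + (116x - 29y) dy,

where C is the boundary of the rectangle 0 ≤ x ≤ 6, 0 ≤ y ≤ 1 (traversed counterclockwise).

Green's theorem converts the closed line integral into a double integral over the enclosed region D:

    ∮_C P dx + Q dy = ∬_D (∂Q/∂x - ∂P/∂y) dA.

Here P = 87x + 58y, Q = 116x - 29y, so

    ∂Q/∂x = 116,    ∂P/∂y = 58,
    ∂Q/∂x - ∂P/∂y = 58.

D is the region 0 ≤ x ≤ 6, 0 ≤ y ≤ 1. Evaluating the double integral:

    ∬_D (58) dA = ∫_0^{6} ∫_0^{1} (58) dy dx.

Inner (y from 0 to 1): 58.
Outer (x from 0 to 6): 348.

Therefore ∮_C P dx + Q dy = 348.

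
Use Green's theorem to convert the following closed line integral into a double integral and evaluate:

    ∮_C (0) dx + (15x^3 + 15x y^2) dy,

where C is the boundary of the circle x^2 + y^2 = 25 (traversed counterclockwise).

Green's theorem converts the closed line integral into a double integral over the enclosed region D:

    ∮_C P dx + Q dy = ∬_D (∂Q/∂x - ∂P/∂y) dA.

Here P = 0, Q = 15x^3 + 15x y^2, so

    ∂Q/∂x = 45x^2 + 15y^2,    ∂P/∂y = 0,
    ∂Q/∂x - ∂P/∂y = 45x^2 + 15y^2.

D is the region x^2 + y^2 ≤ 25. Evaluating the double integral:

In polar coordinates (x = r cos θ, y = r sin θ, dA = r dr dθ) the integrand becomes 15r^2(cos(2θ) + 2), so

    ∬_D (45x^2 + 15y^2) dA = ∫_0^{2π} ∫_0^{5} (15r^2(cos(2θ) + 2)) · r dr dθ.

Inner (r from 0 to 5): 9375cos(2θ)/4 + 9375/2.
Outer (θ from 0 to 2π): 9375π.

Therefore ∮_C P dx + Q dy = 9375π.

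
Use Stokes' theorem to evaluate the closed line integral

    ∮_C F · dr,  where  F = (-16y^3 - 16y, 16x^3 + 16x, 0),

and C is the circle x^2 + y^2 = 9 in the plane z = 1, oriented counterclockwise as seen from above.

Let S be the flat disk x^2 + y^2 ≤ 9 in the plane z = 1, with upward unit normal n̂ = ẑ. By Stokes' theorem,

    ∮_C F · dr = ∬_S (∇ × F) · n̂ dS = ∬_D (curl F)_z dA,

where D is the disk x^2 + y^2 ≤ 9.

Compute the curl of F = (-16y^3 - 16y, 16x^3 + 16x, 0):
    (∇ × F)_x = ∂F_z/∂y - ∂F_y/∂z = 0,
    (∇ × F)_y = ∂F_x/∂z - ∂F_z/∂x = 0,
    (∇ × F)_z = ∂F_y/∂x - ∂F_x/∂y = 48x^2 + 48y^2 + 32.

On z = 1, (curl F)_z = 48x^2 + 48y^2 + 32.

Convert to polar (x = r cos θ, y = r sin θ, dA = r dr dθ); the integrand becomes 48r^2 + 32, so

    ∬_D (curl F)_z dA = ∫_0^{2π} ∫_0^{3} (48r^2 + 32) · r dr dθ.

Inner (r from 0 to 3): 1116.
Outer (θ from 0 to 2π): 2232π.

Therefore ∮_C F · dr = 2232π.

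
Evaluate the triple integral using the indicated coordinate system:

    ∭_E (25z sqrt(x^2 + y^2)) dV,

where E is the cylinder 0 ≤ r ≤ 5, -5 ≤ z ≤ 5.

In cylindrical coordinates, x = r cos(θ), y = r sin(θ), z = z, and dV = r dr dθ dz.

The integrand becomes 25r z, so

    ∭_E (25z sqrt(x^2 + y^2)) dV = ∫_{0}^{2π} ∫_{0}^{5} ∫_{-5}^{5} (25r z) · r dz dr dθ.

Inner (z): 0.
Middle (r from 0 to 5): 0.
Outer (θ): 0.

Therefore the triple integral equals 0.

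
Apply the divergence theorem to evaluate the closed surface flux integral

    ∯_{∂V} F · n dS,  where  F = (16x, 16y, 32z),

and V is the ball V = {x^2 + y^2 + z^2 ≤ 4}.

By the divergence theorem,

    ∯_{∂V} F · n dS = ∭_V (∇ · F) dV.

Compute the divergence:
    ∇ · F = ∂F_x/∂x + ∂F_y/∂y + ∂F_z/∂z = 16 + 16 + 32 = 64.

In spherical coordinates, x = ρ sin(φ) cos(θ), y = ρ sin(φ) sin(θ), z = ρ cos(φ), dV = ρ^2 sin(φ) dρ dφ dθ, with 0 ≤ ρ ≤ 2, 0 ≤ φ ≤ π, 0 ≤ θ ≤ 2π.

The integrand, after substitution and multiplying by the volume element, becomes (64) · ρ^2 sin(φ), so

    ∭_V (∇·F) dV = ∫_0^{2π} ∫_0^{π} ∫_0^{2} (64) · ρ^2 sin(φ) dρ dφ dθ.

Inner (ρ from 0 to 2): 512sin(φ)/3.
Middle (φ from 0 to π): 1024/3.
Outer (θ from 0 to 2π): 2048π/3.

Therefore ∯_{∂V} F · n dS = 2048π/3.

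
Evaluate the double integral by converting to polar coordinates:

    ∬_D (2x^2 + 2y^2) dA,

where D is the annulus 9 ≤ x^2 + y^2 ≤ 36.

The region D is 3 ≤ r ≤ 6, 0 ≤ θ ≤ 2π in polar coordinates, where x = r cos(θ), y = r sin(θ), and dA = r dr dθ.

Under the substitution, the integrand becomes 2r^2, so

    ∬_D (2x^2 + 2y^2) dA = ∫_{0}^{2π} ∫_{3}^{6} (2r^2) · r dr dθ.

Inner integral (in r): ∫_{3}^{6} (2r^2) · r dr = 1215/2.

Outer integral (in θ): ∫_{0}^{2π} (1215/2) dθ = 1215π.

Therefore ∬_D (2x^2 + 2y^2) dA = 1215π.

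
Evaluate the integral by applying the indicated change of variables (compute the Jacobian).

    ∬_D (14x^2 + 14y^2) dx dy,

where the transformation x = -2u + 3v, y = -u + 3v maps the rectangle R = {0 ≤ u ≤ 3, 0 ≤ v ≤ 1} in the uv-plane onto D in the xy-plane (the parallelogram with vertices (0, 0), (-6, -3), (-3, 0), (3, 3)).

Compute the Jacobian determinant of (x, y) with respect to (u, v):

    ∂(x,y)/∂(u,v) = | -2  3 | = (-2)(3) - (3)(-1) = -3.
                   | -1  3 |

Its absolute value is |J| = 3 (the area scaling factor).

Substituting x = -2u + 3v, y = -u + 3v into the integrand,

    14x^2 + 14y^2 → 70u^2 - 252u v + 252v^2,

so the integral becomes

    ∬_R (70u^2 - 252u v + 252v^2) · |J| du dv = ∫_0^3 ∫_0^1 (210u^2 - 756u v + 756v^2) dv du.

Inner (v): 210u^2 - 378u + 252.
Outer (u): 945.

Therefore ∬_D (14x^2 + 14y^2) dx dy = 945.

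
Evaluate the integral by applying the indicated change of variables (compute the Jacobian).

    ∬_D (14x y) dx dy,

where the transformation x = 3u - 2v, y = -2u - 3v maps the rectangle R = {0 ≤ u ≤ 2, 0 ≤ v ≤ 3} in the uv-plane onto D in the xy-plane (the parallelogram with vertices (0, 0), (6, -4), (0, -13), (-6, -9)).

Compute the Jacobian determinant of (x, y) with respect to (u, v):

    ∂(x,y)/∂(u,v) = | 3  -2 | = (3)(-3) - (-2)(-2) = -13.
                   | -2  -3 |

Its absolute value is |J| = 13 (the area scaling factor).

Substituting x = 3u - 2v, y = -2u - 3v into the integrand,

    14x y → -84u^2 - 70u v + 84v^2,

so the integral becomes

    ∬_R (-84u^2 - 70u v + 84v^2) · |J| du dv = ∫_0^2 ∫_0^3 (-1092u^2 - 910u v + 1092v^2) dv du.

Inner (v): -3276u^2 - 4095u + 9828.
Outer (u): 2730.

Therefore ∬_D (14x y) dx dy = 2730.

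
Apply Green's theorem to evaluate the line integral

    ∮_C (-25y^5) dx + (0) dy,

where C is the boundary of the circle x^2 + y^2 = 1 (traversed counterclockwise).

Green's theorem converts the closed line integral into a double integral over the enclosed region D:

    ∮_C P dx + Q dy = ∬_D (∂Q/∂x - ∂P/∂y) dA.

Here P = -25y^5, Q = 0, so

    ∂Q/∂x = 0,    ∂P/∂y = -125y^4,
    ∂Q/∂x - ∂P/∂y = 125y^4.

D is the region x^2 + y^2 ≤ 1. Evaluating the double integral:

In polar coordinates (x = r cos θ, y = r sin θ, dA = r dr dθ) the integrand becomes 125r^4sin(θ)^4, so

    ∬_D (125y^4) dA = ∫_0^{2π} ∫_0^{1} (125r^4sin(θ)^4) · r dr dθ.

Inner (r from 0 to 1): 125sin(θ)^4/6.
Outer (θ from 0 to 2π): 125π/8.

Therefore ∮_C P dx + Q dy = 125π/8.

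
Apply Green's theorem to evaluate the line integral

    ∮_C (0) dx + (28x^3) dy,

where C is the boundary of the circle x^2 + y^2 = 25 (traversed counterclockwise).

Green's theorem converts the closed line integral into a double integral over the enclosed region D:

    ∮_C P dx + Q dy = ∬_D (∂Q/∂x - ∂P/∂y) dA.

Here P = 0, Q = 28x^3, so

    ∂Q/∂x = 84x^2,    ∂P/∂y = 0,
    ∂Q/∂x - ∂P/∂y = 84x^2.

D is the region x^2 + y^2 ≤ 25. Evaluating the double integral:

In polar coordinates (x = r cos θ, y = r sin θ, dA = r dr dθ) the integrand becomes 84r^2cos(θ)^2, so

    ∬_D (84x^2) dA = ∫_0^{2π} ∫_0^{5} (84r^2cos(θ)^2) · r dr dθ.

Inner (r from 0 to 5): 13125cos(θ)^2.
Outer (θ from 0 to 2π): 13125π.

Therefore ∮_C P dx + Q dy = 13125π.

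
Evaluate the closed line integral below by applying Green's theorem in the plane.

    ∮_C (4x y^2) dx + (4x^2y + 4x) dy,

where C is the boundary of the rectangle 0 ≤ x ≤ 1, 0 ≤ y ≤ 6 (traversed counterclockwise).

Green's theorem converts the closed line integral into a double integral over the enclosed region D:

    ∮_C P dx + Q dy = ∬_D (∂Q/∂x - ∂P/∂y) dA.

Here P = 4x y^2, Q = 4x^2y + 4x, so

    ∂Q/∂x = 8x y + 4,    ∂P/∂y = 8x y,
    ∂Q/∂x - ∂P/∂y = 4.

D is the region 0 ≤ x ≤ 1, 0 ≤ y ≤ 6. Evaluating the double integral:

    ∬_D (4) dA = ∫_0^{1} ∫_0^{6} (4) dy dx.

Inner (y from 0 to 6): 24.
Outer (x from 0 to 1): 24.

Therefore ∮_C P dx + Q dy = 24.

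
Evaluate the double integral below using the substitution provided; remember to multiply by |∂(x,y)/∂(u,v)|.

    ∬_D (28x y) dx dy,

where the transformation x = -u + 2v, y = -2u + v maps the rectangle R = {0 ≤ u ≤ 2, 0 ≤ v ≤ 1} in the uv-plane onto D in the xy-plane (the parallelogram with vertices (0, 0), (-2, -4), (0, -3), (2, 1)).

Compute the Jacobian determinant of (x, y) with respect to (u, v):

    ∂(x,y)/∂(u,v) = | -1  2 | = (-1)(1) - (2)(-2) = 3.
                   | -2  1 |

Its absolute value is |J| = 3 (the area scaling factor).

Substituting x = -u + 2v, y = -2u + v into the integrand,

    28x y → 56u^2 - 140u v + 56v^2,

so the integral becomes

    ∬_R (56u^2 - 140u v + 56v^2) · |J| du dv = ∫_0^2 ∫_0^1 (168u^2 - 420u v + 168v^2) dv du.

Inner (v): 168u^2 - 210u + 56.
Outer (u): 140.

Therefore ∬_D (28x y) dx dy = 140.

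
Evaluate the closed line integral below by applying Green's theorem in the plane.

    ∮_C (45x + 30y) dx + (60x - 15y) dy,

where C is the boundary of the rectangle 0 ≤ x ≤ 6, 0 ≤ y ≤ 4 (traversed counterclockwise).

Green's theorem converts the closed line integral into a double integral over the enclosed region D:

    ∮_C P dx + Q dy = ∬_D (∂Q/∂x - ∂P/∂y) dA.

Here P = 45x + 30y, Q = 60x - 15y, so

    ∂Q/∂x = 60,    ∂P/∂y = 30,
    ∂Q/∂x - ∂P/∂y = 30.

D is the region 0 ≤ x ≤ 6, 0 ≤ y ≤ 4. Evaluating the double integral:

    ∬_D (30) dA = ∫_0^{6} ∫_0^{4} (30) dy dx.

Inner (y from 0 to 4): 120.
Outer (x from 0 to 6): 720.

Therefore ∮_C P dx + Q dy = 720.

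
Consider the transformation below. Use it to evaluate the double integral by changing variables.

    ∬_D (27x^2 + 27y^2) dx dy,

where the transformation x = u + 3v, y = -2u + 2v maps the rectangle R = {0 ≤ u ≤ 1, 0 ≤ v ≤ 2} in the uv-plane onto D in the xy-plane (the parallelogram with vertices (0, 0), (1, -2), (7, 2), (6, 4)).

Compute the Jacobian determinant of (x, y) with respect to (u, v):

    ∂(x,y)/∂(u,v) = | 1  3 | = (1)(2) - (3)(-2) = 8.
                   | -2  2 |

Its absolute value is |J| = 8 (the area scaling factor).

Substituting x = u + 3v, y = -2u + 2v into the integrand,

    27x^2 + 27y^2 → 135u^2 - 54u v + 351v^2,

so the integral becomes

    ∬_R (135u^2 - 54u v + 351v^2) · |J| du dv = ∫_0^1 ∫_0^2 (1080u^2 - 432u v + 2808v^2) dv du.

Inner (v): 2160u^2 - 864u + 7488.
Outer (u): 7776.

Therefore ∬_D (27x^2 + 27y^2) dx dy = 7776.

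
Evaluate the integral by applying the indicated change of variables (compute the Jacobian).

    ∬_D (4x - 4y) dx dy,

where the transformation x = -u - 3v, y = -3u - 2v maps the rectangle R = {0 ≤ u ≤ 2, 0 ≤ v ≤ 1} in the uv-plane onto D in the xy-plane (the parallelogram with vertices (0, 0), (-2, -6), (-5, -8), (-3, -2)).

Compute the Jacobian determinant of (x, y) with respect to (u, v):

    ∂(x,y)/∂(u,v) = | -1  -3 | = (-1)(-2) - (-3)(-3) = -7.
                   | -3  -2 |

Its absolute value is |J| = 7 (the area scaling factor).

Substituting x = -u - 3v, y = -3u - 2v into the integrand,

    4x - 4y → 8u - 4v,

so the integral becomes

    ∬_R (8u - 4v) · |J| du dv = ∫_0^2 ∫_0^1 (56u - 28v) dv du.

Inner (v): 56u - 14.
Outer (u): 84.

Therefore ∬_D (4x - 4y) dx dy = 84.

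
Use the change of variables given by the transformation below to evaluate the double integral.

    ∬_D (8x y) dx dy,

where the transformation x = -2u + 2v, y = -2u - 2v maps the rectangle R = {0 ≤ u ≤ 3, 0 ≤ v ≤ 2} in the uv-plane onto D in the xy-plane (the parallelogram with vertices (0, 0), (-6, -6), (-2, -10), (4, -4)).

Compute the Jacobian determinant of (x, y) with respect to (u, v):

    ∂(x,y)/∂(u,v) = | -2  2 | = (-2)(-2) - (2)(-2) = 8.
                   | -2  -2 |

Its absolute value is |J| = 8 (the area scaling factor).

Substituting x = -2u + 2v, y = -2u - 2v into the integrand,

    8x y → 32u^2 - 32v^2,

so the integral becomes

    ∬_R (32u^2 - 32v^2) · |J| du dv = ∫_0^3 ∫_0^2 (256u^2 - 256v^2) dv du.

Inner (v): 512u^2 - 2048/3.
Outer (u): 2560.

Therefore ∬_D (8x y) dx dy = 2560.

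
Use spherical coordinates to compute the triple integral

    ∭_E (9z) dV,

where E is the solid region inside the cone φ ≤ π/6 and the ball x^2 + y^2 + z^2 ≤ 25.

In spherical coordinates, x = ρ sin(φ) cos(θ), y = ρ sin(φ) sin(θ), z = ρ cos(φ), and dV = ρ^2 sin(φ) dρ dφ dθ.

The integrand becomes 9ρ cos(φ), so

    ∭_E (9z) dV = ∫_{0}^{2π} ∫_{0}^{π/6} ∫_{0}^{5} (9ρ cos(φ)) · ρ^2 sin(φ) dρ dφ dθ.

Inner (ρ): 5625sin(2φ)/8.
Middle (φ): 5625/32.
Outer (θ): 5625π/16.

Therefore the triple integral equals 5625π/16.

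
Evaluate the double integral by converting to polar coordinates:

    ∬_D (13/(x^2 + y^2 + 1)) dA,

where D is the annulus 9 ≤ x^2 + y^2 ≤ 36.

The region D is 3 ≤ r ≤ 6, 0 ≤ θ ≤ 2π in polar coordinates, where x = r cos(θ), y = r sin(θ), and dA = r dr dθ.

Under the substitution, the integrand becomes 13/(r^2 + 1), so

    ∬_D (13/(x^2 + y^2 + 1)) dA = ∫_{0}^{2π} ∫_{3}^{6} (13/(r^2 + 1)) · r dr dθ.

Inner integral (in r): ∫_{3}^{6} (13/(r^2 + 1)) · r dr = log(2565726409sqrt(370)/10000000).

Outer integral (in θ): ∫_{0}^{2π} (log(2565726409sqrt(370)/10000000)) dθ = log((2565726409sqrt(370)/10000000)^(2π)).

Therefore ∬_D (13/(x^2 + y^2 + 1)) dA = log((2565726409sqrt(370)/10000000)^(2π)).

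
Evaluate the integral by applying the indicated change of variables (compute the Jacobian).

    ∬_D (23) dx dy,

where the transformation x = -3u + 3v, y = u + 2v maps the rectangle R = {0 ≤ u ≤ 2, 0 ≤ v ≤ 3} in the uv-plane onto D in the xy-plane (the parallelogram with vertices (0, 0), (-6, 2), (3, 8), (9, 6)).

Compute the Jacobian determinant of (x, y) with respect to (u, v):

    ∂(x,y)/∂(u,v) = | -3  3 | = (-3)(2) - (3)(1) = -9.
                   | 1  2 |

Its absolute value is |J| = 9 (the area scaling factor).

Substituting x = -3u + 3v, y = u + 2v into the integrand,

    23 → 23,

so the integral becomes

    ∬_R (23) · |J| du dv = ∫_0^2 ∫_0^3 (207) dv du.

Inner (v): 621.
Outer (u): 1242.

Therefore ∬_D (23) dx dy = 1242.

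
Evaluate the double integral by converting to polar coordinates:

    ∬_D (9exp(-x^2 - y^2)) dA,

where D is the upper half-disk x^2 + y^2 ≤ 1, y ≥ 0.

The region D is 0 ≤ r ≤ 1, 0 ≤ θ ≤ π in polar coordinates, where x = r cos(θ), y = r sin(θ), and dA = r dr dθ.

Under the substitution, the integrand becomes 9exp(-r^2), so

    ∬_D (9exp(-x^2 - y^2)) dA = ∫_{0}^{π} ∫_{0}^{1} (9exp(-r^2)) · r dr dθ.

Inner integral (in r): ∫_{0}^{1} (9exp(-r^2)) · r dr = 9/2 - 9exp(-1)/2.

Outer integral (in θ): ∫_{0}^{π} (9/2 - 9exp(-1)/2) dθ = -9π (1 - e)exp(-1)/2.

Therefore ∬_D (9exp(-x^2 - y^2)) dA = -9π (1 - e)exp(-1)/2.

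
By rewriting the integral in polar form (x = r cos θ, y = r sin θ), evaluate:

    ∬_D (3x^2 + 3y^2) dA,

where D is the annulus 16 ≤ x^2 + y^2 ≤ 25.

The region D is 4 ≤ r ≤ 5, 0 ≤ θ ≤ 2π in polar coordinates, where x = r cos(θ), y = r sin(θ), and dA = r dr dθ.

Under the substitution, the integrand becomes 3r^2, so

    ∬_D (3x^2 + 3y^2) dA = ∫_{0}^{2π} ∫_{4}^{5} (3r^2) · r dr dθ.

Inner integral (in r): ∫_{4}^{5} (3r^2) · r dr = 1107/4.

Outer integral (in θ): ∫_{0}^{2π} (1107/4) dθ = 1107π/2.

Therefore ∬_D (3x^2 + 3y^2) dA = 1107π/2.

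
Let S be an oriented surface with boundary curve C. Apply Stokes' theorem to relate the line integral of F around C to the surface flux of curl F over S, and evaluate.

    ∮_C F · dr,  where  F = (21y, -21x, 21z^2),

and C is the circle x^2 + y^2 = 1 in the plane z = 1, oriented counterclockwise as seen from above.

Let S be the flat disk x^2 + y^2 ≤ 1 in the plane z = 1, with upward unit normal n̂ = ẑ. By Stokes' theorem,

    ∮_C F · dr = ∬_S (∇ × F) · n̂ dS = ∬_D (curl F)_z dA,

where D is the disk x^2 + y^2 ≤ 1.

Compute the curl of F = (21y, -21x, 21z^2):
    (∇ × F)_x = ∂F_z/∂y - ∂F_y/∂z = 0,
    (∇ × F)_y = ∂F_x/∂z - ∂F_z/∂x = 0,
    (∇ × F)_z = ∂F_y/∂x - ∂F_x/∂y = -42.

On z = 1, (curl F)_z = -42.

Convert to polar (x = r cos θ, y = r sin θ, dA = r dr dθ); the integrand becomes -42, so

    ∬_D (curl F)_z dA = ∫_0^{2π} ∫_0^{1} (-42) · r dr dθ.

Inner (r from 0 to 1): -21.
Outer (θ from 0 to 2π): -42π.

Therefore ∮_C F · dr = -42π.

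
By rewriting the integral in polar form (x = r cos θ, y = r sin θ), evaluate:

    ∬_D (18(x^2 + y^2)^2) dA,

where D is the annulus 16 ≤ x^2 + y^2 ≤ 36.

The region D is 4 ≤ r ≤ 6, 0 ≤ θ ≤ 2π in polar coordinates, where x = r cos(θ), y = r sin(θ), and dA = r dr dθ.

Under the substitution, the integrand becomes 18r^4, so

    ∬_D (18(x^2 + y^2)^2) dA = ∫_{0}^{2π} ∫_{4}^{6} (18r^4) · r dr dθ.

Inner integral (in r): ∫_{4}^{6} (18r^4) · r dr = 127680.

Outer integral (in θ): ∫_{0}^{2π} (127680) dθ = 255360π.

Therefore ∬_D (18(x^2 + y^2)^2) dA = 255360π.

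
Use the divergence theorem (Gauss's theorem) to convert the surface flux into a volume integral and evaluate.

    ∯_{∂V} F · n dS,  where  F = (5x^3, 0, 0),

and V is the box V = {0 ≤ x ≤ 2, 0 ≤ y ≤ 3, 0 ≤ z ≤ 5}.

By the divergence theorem,

    ∯_{∂V} F · n dS = ∭_V (∇ · F) dV.

Compute the divergence:
    ∇ · F = ∂F_x/∂x + ∂F_y/∂y + ∂F_z/∂z = 15x^2 + 0 + 0 = 15x^2.

V is a rectangular box, so dV = dx dy dz with 0 ≤ x ≤ 2, 0 ≤ y ≤ 3, 0 ≤ z ≤ 5.

Integrate (15x^2) over V as an iterated integral:

    ∭_V (∇·F) dV = ∫_0^{2} ∫_0^{3} ∫_0^{5} (15x^2) dz dy dx.

Inner (z from 0 to 5): 75x^2.
Middle (y from 0 to 3): 225x^2.
Outer (x from 0 to 2): 600.

Therefore ∯_{∂V} F · n dS = 600.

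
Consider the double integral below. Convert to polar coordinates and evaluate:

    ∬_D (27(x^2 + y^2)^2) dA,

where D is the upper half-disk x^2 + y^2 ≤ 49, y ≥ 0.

The region D is 0 ≤ r ≤ 7, 0 ≤ θ ≤ π in polar coordinates, where x = r cos(θ), y = r sin(θ), and dA = r dr dθ.

Under the substitution, the integrand becomes 27r^4, so

    ∬_D (27(x^2 + y^2)^2) dA = ∫_{0}^{π} ∫_{0}^{7} (27r^4) · r dr dθ.

Inner integral (in r): ∫_{0}^{7} (27r^4) · r dr = 1058841/2.

Outer integral (in θ): ∫_{0}^{π} (1058841/2) dθ = 1058841π/2.

Therefore ∬_D (27(x^2 + y^2)^2) dA = 1058841π/2.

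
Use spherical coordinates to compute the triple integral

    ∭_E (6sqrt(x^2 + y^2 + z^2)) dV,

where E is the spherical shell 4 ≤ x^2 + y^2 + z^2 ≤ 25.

In spherical coordinates, x = ρ sin(φ) cos(θ), y = ρ sin(φ) sin(θ), z = ρ cos(φ), and dV = ρ^2 sin(φ) dρ dφ dθ.

The integrand becomes 6ρ, so

    ∭_E (6sqrt(x^2 + y^2 + z^2)) dV = ∫_{0}^{2π} ∫_{0}^{π} ∫_{2}^{5} (6ρ) · ρ^2 sin(φ) dρ dφ dθ.

Inner (ρ): 1827sin(φ)/2.
Middle (φ): 1827.
Outer (θ): 3654π.

Therefore the triple integral equals 3654π.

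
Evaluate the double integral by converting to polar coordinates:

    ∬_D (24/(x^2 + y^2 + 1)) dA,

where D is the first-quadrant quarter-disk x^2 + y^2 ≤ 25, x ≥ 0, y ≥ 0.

The region D is 0 ≤ r ≤ 5, 0 ≤ θ ≤ π/2 in polar coordinates, where x = r cos(θ), y = r sin(θ), and dA = r dr dθ.

Under the substitution, the integrand becomes 24/(r^2 + 1), so

    ∬_D (24/(x^2 + y^2 + 1)) dA = ∫_{0}^{π/2} ∫_{0}^{5} (24/(r^2 + 1)) · r dr dθ.

Inner integral (in r): ∫_{0}^{5} (24/(r^2 + 1)) · r dr = log(95428956661682176).

Outer integral (in θ): ∫_{0}^{π/2} (log(95428956661682176)) dθ = 6π log(26).

Therefore ∬_D (24/(x^2 + y^2 + 1)) dA = 6π log(26).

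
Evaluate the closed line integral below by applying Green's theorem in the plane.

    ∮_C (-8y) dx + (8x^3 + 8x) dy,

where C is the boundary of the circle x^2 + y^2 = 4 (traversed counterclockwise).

Green's theorem converts the closed line integral into a double integral over the enclosed region D:

    ∮_C P dx + Q dy = ∬_D (∂Q/∂x - ∂P/∂y) dA.

Here P = -8y, Q = 8x^3 + 8x, so

    ∂Q/∂x = 24x^2 + 8,    ∂P/∂y = -8,
    ∂Q/∂x - ∂P/∂y = 24x^2 + 16.

D is the region x^2 + y^2 ≤ 4. Evaluating the double integral:

In polar coordinates (x = r cos θ, y = r sin θ, dA = r dr dθ) the integrand becomes 24r^2cos(θ)^2 + 16, so

    ∬_D (24x^2 + 16) dA = ∫_0^{2π} ∫_0^{2} (24r^2cos(θ)^2 + 16) · r dr dθ.

Inner (r from 0 to 2): 96cos(θ)^2 + 32.
Outer (θ from 0 to 2π): 160π.

Therefore ∮_C P dx + Q dy = 160π.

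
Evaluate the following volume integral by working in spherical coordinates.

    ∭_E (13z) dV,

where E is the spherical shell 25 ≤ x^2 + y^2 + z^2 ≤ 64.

In spherical coordinates, x = ρ sin(φ) cos(θ), y = ρ sin(φ) sin(θ), z = ρ cos(φ), and dV = ρ^2 sin(φ) dρ dφ dθ.

The integrand becomes 13ρ cos(φ), so

    ∭_E (13z) dV = ∫_{0}^{2π} ∫_{0}^{π} ∫_{5}^{8} (13ρ cos(φ)) · ρ^2 sin(φ) dρ dφ dθ.

Inner (ρ): 45123sin(2φ)/8.
Middle (φ): 0.
Outer (θ): 0.

Therefore the triple integral equals 0.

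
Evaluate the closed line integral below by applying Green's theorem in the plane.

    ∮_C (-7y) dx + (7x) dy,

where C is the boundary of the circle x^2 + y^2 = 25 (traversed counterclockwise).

Green's theorem converts the closed line integral into a double integral over the enclosed region D:

    ∮_C P dx + Q dy = ∬_D (∂Q/∂x - ∂P/∂y) dA.

Here P = -7y, Q = 7x, so

    ∂Q/∂x = 7,    ∂P/∂y = -7,
    ∂Q/∂x - ∂P/∂y = 14.

D is the region x^2 + y^2 ≤ 25. Evaluating the double integral:

In polar coordinates (x = r cos θ, y = r sin θ, dA = r dr dθ) the integrand becomes 14, so

    ∬_D (14) dA = ∫_0^{2π} ∫_0^{5} (14) · r dr dθ.

Inner (r from 0 to 5): 175.
Outer (θ from 0 to 2π): 350π.

Therefore ∮_C P dx + Q dy = 350π.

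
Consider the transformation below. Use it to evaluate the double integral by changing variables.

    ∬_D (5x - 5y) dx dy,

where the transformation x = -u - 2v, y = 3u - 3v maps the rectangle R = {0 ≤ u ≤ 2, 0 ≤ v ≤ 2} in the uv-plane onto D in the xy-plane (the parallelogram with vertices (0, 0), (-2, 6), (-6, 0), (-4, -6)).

Compute the Jacobian determinant of (x, y) with respect to (u, v):

    ∂(x,y)/∂(u,v) = | -1  -2 | = (-1)(-3) - (-2)(3) = 9.
                   | 3  -3 |

Its absolute value is |J| = 9 (the area scaling factor).

Substituting x = -u - 2v, y = 3u - 3v into the integrand,

    5x - 5y → -20u + 5v,

so the integral becomes

    ∬_R (-20u + 5v) · |J| du dv = ∫_0^2 ∫_0^2 (-180u + 45v) dv du.

Inner (v): 90 - 360u.
Outer (u): -540.

Therefore ∬_D (5x - 5y) dx dy = -540.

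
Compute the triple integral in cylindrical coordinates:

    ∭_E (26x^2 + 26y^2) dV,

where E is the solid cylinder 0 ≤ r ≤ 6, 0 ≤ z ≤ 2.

In cylindrical coordinates, x = r cos(θ), y = r sin(θ), z = z, and dV = r dr dθ dz.

The integrand becomes 26r^2, so

    ∭_E (26x^2 + 26y^2) dV = ∫_{0}^{2π} ∫_{0}^{6} ∫_{0}^{2} (26r^2) · r dz dr dθ.

Inner (z): 52r^3.
Middle (r from 0 to 6): 16848.
Outer (θ): 33696π.

Therefore the triple integral equals 33696π.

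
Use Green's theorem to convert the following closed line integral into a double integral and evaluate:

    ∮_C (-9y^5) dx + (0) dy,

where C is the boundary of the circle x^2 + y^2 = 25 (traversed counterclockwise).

Green's theorem converts the closed line integral into a double integral over the enclosed region D:

    ∮_C P dx + Q dy = ∬_D (∂Q/∂x - ∂P/∂y) dA.

Here P = -9y^5, Q = 0, so

    ∂Q/∂x = 0,    ∂P/∂y = -45y^4,
    ∂Q/∂x - ∂P/∂y = 45y^4.

D is the region x^2 + y^2 ≤ 25. Evaluating the double integral:

In polar coordinates (x = r cos θ, y = r sin θ, dA = r dr dθ) the integrand becomes 45r^4sin(θ)^4, so

    ∬_D (45y^4) dA = ∫_0^{2π} ∫_0^{5} (45r^4sin(θ)^4) · r dr dθ.

Inner (r from 0 to 5): 234375sin(θ)^4/2.
Outer (θ from 0 to 2π): 703125π/8.

Therefore ∮_C P dx + Q dy = 703125π/8.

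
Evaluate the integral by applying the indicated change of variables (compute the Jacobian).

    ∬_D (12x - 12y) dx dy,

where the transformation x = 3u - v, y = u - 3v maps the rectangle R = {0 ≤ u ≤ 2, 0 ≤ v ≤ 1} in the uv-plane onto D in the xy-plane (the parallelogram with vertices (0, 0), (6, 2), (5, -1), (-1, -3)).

Compute the Jacobian determinant of (x, y) with respect to (u, v):

    ∂(x,y)/∂(u,v) = | 3  -1 | = (3)(-3) - (-1)(1) = -8.
                   | 1  -3 |

Its absolute value is |J| = 8 (the area scaling factor).

Substituting x = 3u - v, y = u - 3v into the integrand,

    12x - 12y → 24u + 24v,

so the integral becomes

    ∬_R (24u + 24v) · |J| du dv = ∫_0^2 ∫_0^1 (192u + 192v) dv du.

Inner (v): 192u + 96.
Outer (u): 576.

Therefore ∬_D (12x - 12y) dx dy = 576.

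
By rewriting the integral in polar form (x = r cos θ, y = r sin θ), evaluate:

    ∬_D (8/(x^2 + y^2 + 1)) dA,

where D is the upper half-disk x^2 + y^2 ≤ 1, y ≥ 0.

The region D is 0 ≤ r ≤ 1, 0 ≤ θ ≤ π in polar coordinates, where x = r cos(θ), y = r sin(θ), and dA = r dr dθ.

Under the substitution, the integrand becomes 8/(r^2 + 1), so

    ∬_D (8/(x^2 + y^2 + 1)) dA = ∫_{0}^{π} ∫_{0}^{1} (8/(r^2 + 1)) · r dr dθ.

Inner integral (in r): ∫_{0}^{1} (8/(r^2 + 1)) · r dr = log(16).

Outer integral (in θ): ∫_{0}^{π} (log(16)) dθ = log(16^π).

Therefore ∬_D (8/(x^2 + y^2 + 1)) dA = log(16^π).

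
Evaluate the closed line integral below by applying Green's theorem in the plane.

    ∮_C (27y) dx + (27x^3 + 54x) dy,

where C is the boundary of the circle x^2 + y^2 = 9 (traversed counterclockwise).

Green's theorem converts the closed line integral into a double integral over the enclosed region D:

    ∮_C P dx + Q dy = ∬_D (∂Q/∂x - ∂P/∂y) dA.

Here P = 27y, Q = 27x^3 + 54x, so

    ∂Q/∂x = 81x^2 + 54,    ∂P/∂y = 27,
    ∂Q/∂x - ∂P/∂y = 81x^2 + 27.

D is the region x^2 + y^2 ≤ 9. Evaluating the double integral:

In polar coordinates (x = r cos θ, y = r sin θ, dA = r dr dθ) the integrand becomes 81r^2cos(θ)^2 + 27, so

    ∬_D (81x^2 + 27) dA = ∫_0^{2π} ∫_0^{3} (81r^2cos(θ)^2 + 27) · r dr dθ.

Inner (r from 0 to 3): 6561cos(θ)^2/4 + 243/2.
Outer (θ from 0 to 2π): 7533π/4.

Therefore ∮_C P dx + Q dy = 7533π/4.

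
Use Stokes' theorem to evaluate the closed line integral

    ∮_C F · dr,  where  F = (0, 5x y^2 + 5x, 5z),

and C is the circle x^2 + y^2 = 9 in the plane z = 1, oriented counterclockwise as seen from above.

Let S be the flat disk x^2 + y^2 ≤ 9 in the plane z = 1, with upward unit normal n̂ = ẑ. By Stokes' theorem,

    ∮_C F · dr = ∬_S (∇ × F) · n̂ dS = ∬_D (curl F)_z dA,

where D is the disk x^2 + y^2 ≤ 9.

Compute the curl of F = (0, 5x y^2 + 5x, 5z):
    (∇ × F)_x = ∂F_z/∂y - ∂F_y/∂z = 0,
    (∇ × F)_y = ∂F_x/∂z - ∂F_z/∂x = 0,
    (∇ × F)_z = ∂F_y/∂x - ∂F_x/∂y = 5y^2 + 5.

On z = 1, (curl F)_z = 5y^2 + 5.

Convert to polar (x = r cos θ, y = r sin θ, dA = r dr dθ); the integrand becomes 5r^2sin(θ)^2 + 5, so

    ∬_D (curl F)_z dA = ∫_0^{2π} ∫_0^{3} (5r^2sin(θ)^2 + 5) · r dr dθ.

Inner (r from 0 to 3): 405sin(θ)^2/4 + 45/2.
Outer (θ from 0 to 2π): 585π/4.

Therefore ∮_C F · dr = 585π/4.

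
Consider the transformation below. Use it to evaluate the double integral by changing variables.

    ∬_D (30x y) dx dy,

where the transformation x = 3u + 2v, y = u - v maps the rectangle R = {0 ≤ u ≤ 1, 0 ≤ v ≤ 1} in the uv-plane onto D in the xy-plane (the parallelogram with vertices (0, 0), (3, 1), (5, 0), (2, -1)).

Compute the Jacobian determinant of (x, y) with respect to (u, v):

    ∂(x,y)/∂(u,v) = | 3  2 | = (3)(-1) - (2)(1) = -5.
                   | 1  -1 |

Its absolute value is |J| = 5 (the area scaling factor).

Substituting x = 3u + 2v, y = u - v into the integrand,

    30x y → 90u^2 - 30u v - 60v^2,

so the integral becomes

    ∬_R (90u^2 - 30u v - 60v^2) · |J| du dv = ∫_0^1 ∫_0^1 (450u^2 - 150u v - 300v^2) dv du.

Inner (v): 450u^2 - 75u - 100.
Outer (u): 25/2.

Therefore ∬_D (30x y) dx dy = 25/2.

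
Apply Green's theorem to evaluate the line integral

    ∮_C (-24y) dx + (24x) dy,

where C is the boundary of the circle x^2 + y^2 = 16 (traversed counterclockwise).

Green's theorem converts the closed line integral into a double integral over the enclosed region D:

    ∮_C P dx + Q dy = ∬_D (∂Q/∂x - ∂P/∂y) dA.

Here P = -24y, Q = 24x, so

    ∂Q/∂x = 24,    ∂P/∂y = -24,
    ∂Q/∂x - ∂P/∂y = 48.

D is the region x^2 + y^2 ≤ 16. Evaluating the double integral:

In polar coordinates (x = r cos θ, y = r sin θ, dA = r dr dθ) the integrand becomes 48, so

    ∬_D (48) dA = ∫_0^{2π} ∫_0^{4} (48) · r dr dθ.

Inner (r from 0 to 4): 384.
Outer (θ from 0 to 2π): 768π.

Therefore ∮_C P dx + Q dy = 768π.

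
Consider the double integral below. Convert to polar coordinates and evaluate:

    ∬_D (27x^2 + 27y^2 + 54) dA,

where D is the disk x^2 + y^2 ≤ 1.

The region D is 0 ≤ r ≤ 1, 0 ≤ θ ≤ 2π in polar coordinates, where x = r cos(θ), y = r sin(θ), and dA = r dr dθ.

Under the substitution, the integrand becomes 27r^2 + 54, so

    ∬_D (27x^2 + 27y^2 + 54) dA = ∫_{0}^{2π} ∫_{0}^{1} (27r^2 + 54) · r dr dθ.

Inner integral (in r): ∫_{0}^{1} (27r^2 + 54) · r dr = 135/4.

Outer integral (in θ): ∫_{0}^{2π} (135/4) dθ = 135π/2.

Therefore ∬_D (27x^2 + 27y^2 + 54) dA = 135π/2.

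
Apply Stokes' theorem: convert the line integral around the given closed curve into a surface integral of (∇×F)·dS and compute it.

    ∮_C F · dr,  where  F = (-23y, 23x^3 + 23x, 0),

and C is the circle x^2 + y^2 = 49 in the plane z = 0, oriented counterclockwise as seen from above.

Let S be the flat disk x^2 + y^2 ≤ 49 in the plane z = 0, with upward unit normal n̂ = ẑ. By Stokes' theorem,

    ∮_C F · dr = ∬_S (∇ × F) · n̂ dS = ∬_D (curl F)_z dA,

where D is the disk x^2 + y^2 ≤ 49.

Compute the curl of F = (-23y, 23x^3 + 23x, 0):
    (∇ × F)_x = ∂F_z/∂y - ∂F_y/∂z = 0,
    (∇ × F)_y = ∂F_x/∂z - ∂F_z/∂x = 0,
    (∇ × F)_z = ∂F_y/∂x - ∂F_x/∂y = 69x^2 + 46.

On z = 0, (curl F)_z = 69x^2 + 46.

Convert to polar (x = r cos θ, y = r sin θ, dA = r dr dθ); the integrand becomes 69r^2cos(θ)^2 + 46, so

    ∬_D (curl F)_z dA = ∫_0^{2π} ∫_0^{7} (69r^2cos(θ)^2 + 46) · r dr dθ.

Inner (r from 0 to 7): 165669cos(θ)^2/4 + 1127.
Outer (θ from 0 to 2π): 174685π/4.

Therefore ∮_C F · dr = 174685π/4.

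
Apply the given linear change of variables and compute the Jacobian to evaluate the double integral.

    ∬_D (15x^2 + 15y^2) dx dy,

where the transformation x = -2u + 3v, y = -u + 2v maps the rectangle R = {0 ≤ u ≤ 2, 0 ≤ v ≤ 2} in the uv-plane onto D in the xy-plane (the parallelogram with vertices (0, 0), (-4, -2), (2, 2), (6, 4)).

Compute the Jacobian determinant of (x, y) with respect to (u, v):

    ∂(x,y)/∂(u,v) = | -2  3 | = (-2)(2) - (3)(-1) = -1.
                   | -1  2 |

Its absolute value is |J| = 1 (the area scaling factor).

Substituting x = -2u + 3v, y = -u + 2v into the integrand,

    15x^2 + 15y^2 → 75u^2 - 240u v + 195v^2,

so the integral becomes

    ∬_R (75u^2 - 240u v + 195v^2) · |J| du dv = ∫_0^2 ∫_0^2 (75u^2 - 240u v + 195v^2) dv du.

Inner (v): 150u^2 - 480u + 520.
Outer (u): 480.

Therefore ∬_D (15x^2 + 15y^2) dx dy = 480.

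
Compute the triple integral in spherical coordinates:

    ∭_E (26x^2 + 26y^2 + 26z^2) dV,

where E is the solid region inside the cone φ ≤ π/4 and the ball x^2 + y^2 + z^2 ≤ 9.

In spherical coordinates, x = ρ sin(φ) cos(θ), y = ρ sin(φ) sin(θ), z = ρ cos(φ), and dV = ρ^2 sin(φ) dρ dφ dθ.

The integrand becomes 26ρ^2, so

    ∭_E (26x^2 + 26y^2 + 26z^2) dV = ∫_{0}^{2π} ∫_{0}^{π/4} ∫_{0}^{3} (26ρ^2) · ρ^2 sin(φ) dρ dφ dθ.

Inner (ρ): 6318sin(φ)/5.
Middle (φ): 6318/5 - 3159sqrt(2)/5.
Outer (θ): 6318π (2 - sqrt(2))/5.

Therefore the triple integral equals 6318π (2 - sqrt(2))/5.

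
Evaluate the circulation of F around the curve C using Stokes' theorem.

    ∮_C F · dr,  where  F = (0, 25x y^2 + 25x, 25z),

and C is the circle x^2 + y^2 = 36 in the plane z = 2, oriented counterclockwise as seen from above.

Let S be the flat disk x^2 + y^2 ≤ 36 in the plane z = 2, with upward unit normal n̂ = ẑ. By Stokes' theorem,

    ∮_C F · dr = ∬_S (∇ × F) · n̂ dS = ∬_D (curl F)_z dA,

where D is the disk x^2 + y^2 ≤ 36.

Compute the curl of F = (0, 25x y^2 + 25x, 25z):
    (∇ × F)_x = ∂F_z/∂y - ∂F_y/∂z = 0,
    (∇ × F)_y = ∂F_x/∂z - ∂F_z/∂x = 0,
    (∇ × F)_z = ∂F_y/∂x - ∂F_x/∂y = 25y^2 + 25.

On z = 2, (curl F)_z = 25y^2 + 25.

Convert to polar (x = r cos θ, y = r sin θ, dA = r dr dθ); the integrand becomes 25r^2sin(θ)^2 + 25, so

    ∬_D (curl F)_z dA = ∫_0^{2π} ∫_0^{6} (25r^2sin(θ)^2 + 25) · r dr dθ.

Inner (r from 0 to 6): 8100sin(θ)^2 + 450.
Outer (θ from 0 to 2π): 9000π.

Therefore ∮_C F · dr = 9000π.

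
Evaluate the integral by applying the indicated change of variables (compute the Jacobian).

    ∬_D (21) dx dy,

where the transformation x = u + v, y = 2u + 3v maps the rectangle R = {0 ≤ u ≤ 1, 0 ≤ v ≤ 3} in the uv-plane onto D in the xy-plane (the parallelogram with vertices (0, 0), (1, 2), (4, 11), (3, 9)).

Compute the Jacobian determinant of (x, y) with respect to (u, v):

    ∂(x,y)/∂(u,v) = | 1  1 | = (1)(3) - (1)(2) = 1.
                   | 2  3 |

Its absolute value is |J| = 1 (the area scaling factor).

Substituting x = u + v, y = 2u + 3v into the integrand,

    21 → 21,

so the integral becomes

    ∬_R (21) · |J| du dv = ∫_0^1 ∫_0^3 (21) dv du.

Inner (v): 63.
Outer (u): 63.

Therefore ∬_D (21) dx dy = 63.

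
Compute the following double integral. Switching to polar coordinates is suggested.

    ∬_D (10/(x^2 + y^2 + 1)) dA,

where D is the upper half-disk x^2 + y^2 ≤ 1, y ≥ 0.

The region D is 0 ≤ r ≤ 1, 0 ≤ θ ≤ π in polar coordinates, where x = r cos(θ), y = r sin(θ), and dA = r dr dθ.

Under the substitution, the integrand becomes 10/(r^2 + 1), so

    ∬_D (10/(x^2 + y^2 + 1)) dA = ∫_{0}^{π} ∫_{0}^{1} (10/(r^2 + 1)) · r dr dθ.

Inner integral (in r): ∫_{0}^{1} (10/(r^2 + 1)) · r dr = log(32).

Outer integral (in θ): ∫_{0}^{π} (log(32)) dθ = log(32^π).

Therefore ∬_D (10/(x^2 + y^2 + 1)) dA = log(32^π).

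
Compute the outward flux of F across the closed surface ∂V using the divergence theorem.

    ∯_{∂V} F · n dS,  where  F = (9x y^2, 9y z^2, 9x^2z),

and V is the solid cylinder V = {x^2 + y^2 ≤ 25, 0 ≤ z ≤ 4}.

By the divergence theorem,

    ∯_{∂V} F · n dS = ∭_V (∇ · F) dV.

Compute the divergence:
    ∇ · F = ∂F_x/∂x + ∂F_y/∂y + ∂F_z/∂z = 9y^2 + 9z^2 + 9x^2 = 9x^2 + 9y^2 + 9z^2.

In cylindrical coordinates, x = r cos(θ), y = r sin(θ), z = z, dV = r dr dθ dz, with 0 ≤ r ≤ 5, 0 ≤ θ ≤ 2π, 0 ≤ z ≤ 4.

The integrand, after substitution and multiplying by the volume element, becomes (9r^2 + 9z^2) · r, so

    ∭_V (∇·F) dV = ∫_0^{2π} ∫_0^{5} ∫_0^{4} (9r^2 + 9z^2) · r dz dr dθ.

Inner (z from 0 to 4): 36r^3 + 192r.
Middle (r from 0 to 5): 8025.
Outer (θ from 0 to 2π): 16050π.

Therefore ∯_{∂V} F · n dS = 16050π.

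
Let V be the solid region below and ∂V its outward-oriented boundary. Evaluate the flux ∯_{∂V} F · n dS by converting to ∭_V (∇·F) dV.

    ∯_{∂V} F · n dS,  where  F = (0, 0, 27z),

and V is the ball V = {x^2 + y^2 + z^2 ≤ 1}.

By the divergence theorem,

    ∯_{∂V} F · n dS = ∭_V (∇ · F) dV.

Compute the divergence:
    ∇ · F = ∂F_x/∂x + ∂F_y/∂y + ∂F_z/∂z = 0 + 0 + 27 = 27.

In spherical coordinates, x = ρ sin(φ) cos(θ), y = ρ sin(φ) sin(θ), z = ρ cos(φ), dV = ρ^2 sin(φ) dρ dφ dθ, with 0 ≤ ρ ≤ 1, 0 ≤ φ ≤ π, 0 ≤ θ ≤ 2π.

The integrand, after substitution and multiplying by the volume element, becomes (27) · ρ^2 sin(φ), so

    ∭_V (∇·F) dV = ∫_0^{2π} ∫_0^{π} ∫_0^{1} (27) · ρ^2 sin(φ) dρ dφ dθ.

Inner (ρ from 0 to 1): 9sin(φ).
Middle (φ from 0 to π): 18.
Outer (θ from 0 to 2π): 36π.

Therefore ∯_{∂V} F · n dS = 36π.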